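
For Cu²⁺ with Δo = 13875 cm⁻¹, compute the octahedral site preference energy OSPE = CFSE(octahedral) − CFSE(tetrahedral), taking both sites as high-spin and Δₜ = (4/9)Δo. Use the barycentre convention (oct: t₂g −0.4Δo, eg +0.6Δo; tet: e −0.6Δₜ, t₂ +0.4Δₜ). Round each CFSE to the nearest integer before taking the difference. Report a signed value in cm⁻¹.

Group 11 minus oxidation state +2 gives a d⁹ configuration for Cu²⁺.
Octahedral (high-spin): t2g^6 e_g^3, CFSE = 6(−0.4) + 3(+0.6) = -0.6Δo = -0.6 × 13875 = -8325 cm⁻¹.
Tetrahedral e^4 t2^5 gives -0.4Δₜ = -0.4 × (4/9) × 13875 = -2467 cm⁻¹.
OSPE = -8325 − (-2467) = -5858 cm⁻¹.

-5858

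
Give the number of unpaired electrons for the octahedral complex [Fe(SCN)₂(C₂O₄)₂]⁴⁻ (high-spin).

4

Ligand charges: 2×(-1) from SCN⁻ and 2×(-2) from C₂O₄²⁻ sum to -6; with overall charge -4, Fe is +2.
Fe²⁺: group 8, so d-count = 8 − 2 = 6.
Configuration: t2g^4 e_g^2, giving 4 unpaired electrons.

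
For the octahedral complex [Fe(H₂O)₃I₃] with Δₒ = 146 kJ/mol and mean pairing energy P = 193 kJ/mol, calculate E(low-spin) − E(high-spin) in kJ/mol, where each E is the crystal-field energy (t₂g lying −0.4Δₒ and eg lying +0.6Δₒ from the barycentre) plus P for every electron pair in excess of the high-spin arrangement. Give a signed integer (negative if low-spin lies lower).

94

Ligand charges: 3×(+0) from H₂O and 3×(-1) from I⁻ sum to -3; with overall charge +0, Fe is +3.
Group 8 minus oxidation state +3 gives a d⁵ configuration for Fe³⁺.
High-spin d⁵ fills as t₂g³ eg² with CFSE 3(−0.4) + 2(+0.6) = 0.0Δₒ = 0 kJ/mol.
Low-spin: t₂g⁵ eg⁰, orbital CFSE = -2.0Δₒ = -292 kJ/mol; plus 2 excess pairs × P = +386 kJ/mol; total 94 kJ/mol.
Thus E(LS) − E(HS) = 94 kJ/mol.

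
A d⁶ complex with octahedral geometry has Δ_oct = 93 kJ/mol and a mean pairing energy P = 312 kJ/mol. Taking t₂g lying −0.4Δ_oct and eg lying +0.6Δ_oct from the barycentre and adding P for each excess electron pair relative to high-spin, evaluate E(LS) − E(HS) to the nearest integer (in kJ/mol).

In the high-spin limit (t₂g⁴ eg²) the orbital term is -0.4Δ_oct = -37 kJ/mol, with no excess pairing.
Low-spin: t₂g⁶ eg⁰, orbital CFSE = -2.4Δ_oct = -223 kJ/mol; plus 2 excess pairs × P = +624 kJ/mol; total 401 kJ/mol.
The difference is 401 − (-37) = 438 kJ/mol, so high-spin lies lower.

438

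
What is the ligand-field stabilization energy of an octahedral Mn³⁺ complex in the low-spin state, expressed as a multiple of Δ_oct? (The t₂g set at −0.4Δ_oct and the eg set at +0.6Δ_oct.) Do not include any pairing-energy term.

Mn is in group 7, so Mn³⁺ is d⁴ (7 − 3 = 4).
Configuration: t₂g⁴ eg⁰.
CFSE = 4(-0.4Δ_oct) + 0(0.6Δ_oct) = -1.6Δ_oct + 0.0Δ_oct = -1.6Δ_oct.

-1.6 Δ_oct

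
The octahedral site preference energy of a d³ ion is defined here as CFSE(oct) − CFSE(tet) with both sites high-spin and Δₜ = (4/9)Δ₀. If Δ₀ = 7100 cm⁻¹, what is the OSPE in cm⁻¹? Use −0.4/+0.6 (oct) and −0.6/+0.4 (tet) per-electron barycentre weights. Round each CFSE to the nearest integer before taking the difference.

-5996

In an octahedral site d³ (HS) is t₂g³ eg⁰, giving CFSE(oct) = -1.2Δ₀ = -8520 cm⁻¹.
In a tetrahedral site the filling is e² t₂¹: CFSE(tet) = -0.8Δₜ = -0.8 × (4/9)(7100) = -2524 cm⁻¹.
OSPE = CFSE(oct) − CFSE(tet) = -8520 − (-2524) = -5996 cm⁻¹.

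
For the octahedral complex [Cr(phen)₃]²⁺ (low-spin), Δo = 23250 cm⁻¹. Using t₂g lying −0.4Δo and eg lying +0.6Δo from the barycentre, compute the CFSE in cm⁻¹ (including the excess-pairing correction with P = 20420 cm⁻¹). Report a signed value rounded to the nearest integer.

phen is neutral, so the +2 overall charge sits on Cr: oxidation state +2.
Cr is in group 6, so Cr²⁺ is d⁴ (6 − 2 = 4).
Configuration: t₂g⁴ eg⁰.
Orbital CFSE = 4(-0.4) + 0(0.6) = -1.6Δo = -1.6 × 23250 = -37200 cm⁻¹.
High-spin d⁴ would be t₂g³ eg¹ with 0 pairs; low-spin has 1, so 1 excess pair costs +1P = +20420 cm⁻¹.
Net CFSE = -37200 + 20420 = -16780 cm⁻¹.

-16780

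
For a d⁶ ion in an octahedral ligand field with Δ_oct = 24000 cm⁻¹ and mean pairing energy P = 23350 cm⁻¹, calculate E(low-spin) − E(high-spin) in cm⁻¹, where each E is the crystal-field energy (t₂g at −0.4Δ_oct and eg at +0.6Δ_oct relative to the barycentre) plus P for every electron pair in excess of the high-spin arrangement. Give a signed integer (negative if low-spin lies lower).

-1300

High-spin: t₂g⁴ eg², CFSE = -0.4Δ_oct = -9600 cm⁻¹.
Low-spin t₂g⁶ eg⁰ gives -2.4Δ_oct = -57600 cm⁻¹, but forming 2 extra pairs costs 2P = 46700 cm⁻¹, so E(LS) = -57600 + 46700 = -10900 cm⁻¹.
Thus E(LS) − E(HS) = -1300 cm⁻¹.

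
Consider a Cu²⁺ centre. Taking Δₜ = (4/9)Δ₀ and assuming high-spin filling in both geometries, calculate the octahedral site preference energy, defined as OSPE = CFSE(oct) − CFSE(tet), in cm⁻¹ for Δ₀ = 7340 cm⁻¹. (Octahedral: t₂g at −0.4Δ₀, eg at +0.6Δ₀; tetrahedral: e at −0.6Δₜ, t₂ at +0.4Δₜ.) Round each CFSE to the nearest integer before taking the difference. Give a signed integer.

-3099

Cu is in group 11, so Cu²⁺ is d⁹ (11 − 2 = 9).
Octahedral (high-spin): t2g^6 e_g^3, CFSE = 6(−0.4) + 3(+0.6) = -0.6Δ₀ = -0.6 × 7340 = -4404 cm⁻¹.
In a tetrahedral site the filling is e^4 t2^5: CFSE(tet) = -0.4Δₜ = -0.4 × (4/9)(7340) = -1305 cm⁻¹.
OSPE = -4404 − (-1305) = -3099 cm⁻¹.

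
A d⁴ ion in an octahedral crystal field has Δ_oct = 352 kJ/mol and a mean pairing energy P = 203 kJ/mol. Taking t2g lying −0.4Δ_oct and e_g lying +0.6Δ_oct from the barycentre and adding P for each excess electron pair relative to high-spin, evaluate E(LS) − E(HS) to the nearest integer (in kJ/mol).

In the high-spin limit (t2g^3 e_g^1) the orbital term is -0.6Δ_oct = -211 kJ/mol, with no excess pairing.
Low-spin t2g^4 e_g^0 gives -1.6Δ_oct = -563 kJ/mol, but forming 1 extra pair costs 1P = 203 kJ/mol, so E(LS) = -563 + 203 = -360 kJ/mol.
E(LS) − E(HS) = -360 − (-211) = -149 kJ/mol.

-149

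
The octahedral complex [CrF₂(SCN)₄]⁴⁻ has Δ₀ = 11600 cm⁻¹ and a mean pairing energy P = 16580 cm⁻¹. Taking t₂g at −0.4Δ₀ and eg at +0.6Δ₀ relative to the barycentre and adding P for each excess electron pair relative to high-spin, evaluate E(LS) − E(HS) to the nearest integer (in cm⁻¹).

4980

Ligand charges: 2×(-1) from F⁻ and 4×(-1) from SCN⁻ sum to -6; with overall charge -4, Cr is +2.
Cr sits in group 6; removing 2 electrons leaves Cr²⁺ with 6 − 2 = 4 d electrons.
High-spin d⁴ fills as t₂g³ eg¹ with CFSE 3(−0.4) + 1(+0.6) = -0.6Δ₀ = -6960 cm⁻¹.
Low-spin: t₂g⁴ eg⁰, orbital CFSE = -1.6Δ₀ = -18560 cm⁻¹; plus 1 excess pair × P = +16580 cm⁻¹; total -1980 cm⁻¹.
The difference is -1980 − (-6960) = 4980 cm⁻¹, so high-spin lies lower.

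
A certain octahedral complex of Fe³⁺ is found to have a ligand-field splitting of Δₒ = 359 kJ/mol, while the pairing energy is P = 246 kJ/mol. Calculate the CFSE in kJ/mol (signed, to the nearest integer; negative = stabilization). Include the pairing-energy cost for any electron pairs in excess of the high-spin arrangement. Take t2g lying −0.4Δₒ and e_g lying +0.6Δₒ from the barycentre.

Fe sits in group 8; removing 3 electrons leaves Fe³⁺ with 8 − 3 = 5 d electrons.
With Δₒ > P the complex is low-spin.
That gives t2g^5 e_g^0.
Orbital CFSE = -2.0Δₒ = -2.0 × 359 = -718 kJ/mol.
Excess pairs vs high-spin: 2 − 0 = 2; pairing cost = +492 kJ/mol.
Net CFSE = -718 + 492 = -226 kJ/mol.

-226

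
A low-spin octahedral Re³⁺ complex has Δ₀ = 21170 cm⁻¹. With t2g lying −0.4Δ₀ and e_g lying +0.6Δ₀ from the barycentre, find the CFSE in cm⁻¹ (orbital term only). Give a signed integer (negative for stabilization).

-33872

Re sits in group 7; removing 3 electrons leaves Re³⁺ with 7 − 3 = 4 d electrons.
The d⁴ electrons fill as t2g^4 e_g^0.
CFSE(orbital) = 4×(-0.4Δ₀) + 0×(0.6Δ₀) = -1.6Δ₀; with Δ₀ = 21170 cm⁻¹ that is -33872 cm⁻¹.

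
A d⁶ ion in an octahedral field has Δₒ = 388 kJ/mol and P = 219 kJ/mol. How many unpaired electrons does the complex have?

0

Here Δₒ > P (388 > 219), so the low-spin state is favoured.
Configuration: t2g^6 e_g^0.
Unpaired electrons: 0.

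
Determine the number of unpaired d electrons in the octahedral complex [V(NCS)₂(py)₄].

3

Ligand charges: 2×(-1) from NCS⁻ and 4×(+0) from py sum to -2; with overall charge +0, V is +2.
V²⁺: group 5, so d-count = 5 − 2 = 3.
Configuration: t2g^3 e_g^0, giving 3 unpaired electrons.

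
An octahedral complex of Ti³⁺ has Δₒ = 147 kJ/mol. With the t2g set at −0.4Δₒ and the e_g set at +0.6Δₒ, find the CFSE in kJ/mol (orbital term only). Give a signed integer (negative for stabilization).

Ti sits in group 4; removing 3 electrons leaves Ti³⁺ with 4 − 3 = 1 d electrons.
For octahedral d¹ the high- and low-spin configurations coincide.
The d¹ electrons fill as t2g^1 e_g^0.
The orbital stabilization is -0.4Δₒ = -0.4 × 147 = -59 kJ/mol.

-59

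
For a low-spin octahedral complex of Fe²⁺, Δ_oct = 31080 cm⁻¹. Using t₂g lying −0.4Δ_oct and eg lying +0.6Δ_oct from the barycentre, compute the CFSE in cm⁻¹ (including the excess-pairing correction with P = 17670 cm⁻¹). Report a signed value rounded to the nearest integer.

-39252

Fe sits in group 8; removing 2 electrons leaves Fe²⁺ with 8 − 2 = 6 d electrons.
The d⁶ electrons fill as t₂g⁶ eg⁰.
The orbital stabilization is -2.4Δ_oct = -2.4 × 31080 = -74592 cm⁻¹.
Pairing penalty: 3 pairs vs 1 in the high-spin reference → 2 extra × P = 35340 cm⁻¹.
Overall CFSE = -74592 + 35340 = -39252 cm⁻¹.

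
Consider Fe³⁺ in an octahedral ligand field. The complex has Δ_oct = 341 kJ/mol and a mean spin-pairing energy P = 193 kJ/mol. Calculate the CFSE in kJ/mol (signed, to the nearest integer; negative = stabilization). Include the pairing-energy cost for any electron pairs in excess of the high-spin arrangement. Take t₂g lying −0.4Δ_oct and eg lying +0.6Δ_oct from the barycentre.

-296

Fe³⁺: group 8, so d-count = 8 − 3 = 5.
With Δ_oct > P the complex is low-spin.
Configuration: t₂g⁵ eg⁰.
Orbital CFSE = -2.0Δ_oct = -2.0 × 341 = -682 kJ/mol.
Excess pairs vs high-spin: 2 − 0 = 2; pairing cost = +386 kJ/mol.
Net CFSE = -682 + 386 = -296 kJ/mol.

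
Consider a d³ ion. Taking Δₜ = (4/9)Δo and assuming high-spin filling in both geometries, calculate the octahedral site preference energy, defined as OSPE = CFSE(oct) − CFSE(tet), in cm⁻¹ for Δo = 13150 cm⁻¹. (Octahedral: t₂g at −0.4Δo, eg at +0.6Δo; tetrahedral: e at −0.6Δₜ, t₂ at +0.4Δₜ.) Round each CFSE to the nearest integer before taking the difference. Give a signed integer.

In an octahedral site d³ (HS) is t2g^3 e_g^0, giving CFSE(oct) = -1.2Δo = -15780 cm⁻¹.
Tetrahedral e^2 t2^1 gives -0.8Δₜ = -0.8 × (4/9) × 13150 = -4676 cm⁻¹.
OSPE = -15780 − (-4676) = -11104 cm⁻¹.

-11104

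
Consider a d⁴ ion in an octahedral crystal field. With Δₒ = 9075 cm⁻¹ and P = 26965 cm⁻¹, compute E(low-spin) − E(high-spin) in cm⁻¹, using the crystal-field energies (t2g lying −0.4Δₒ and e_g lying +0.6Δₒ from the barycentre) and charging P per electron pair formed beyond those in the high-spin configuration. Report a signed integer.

17890

In the high-spin limit (t2g^3 e_g^1) the orbital term is -0.6Δₒ = -5445 cm⁻¹, with no excess pairing.
Low-spin: t2g^4 e_g^0, orbital CFSE = -1.6Δₒ = -14520 cm⁻¹; plus 1 excess pair × P = +26965 cm⁻¹; total 12445 cm⁻¹.
The difference is 12445 − (-5445) = 17890 cm⁻¹, so high-spin lies lower.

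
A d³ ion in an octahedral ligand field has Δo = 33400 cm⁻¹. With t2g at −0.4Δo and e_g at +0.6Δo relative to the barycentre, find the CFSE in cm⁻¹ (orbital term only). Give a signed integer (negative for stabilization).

-40080

The d³ electrons fill as t2g^3 e_g^0.
CFSE(orbital) = 3×(-0.4Δo) + 0×(0.6Δo) = -1.2Δo; with Δo = 33400 cm⁻¹ that is -40080 cm⁻¹.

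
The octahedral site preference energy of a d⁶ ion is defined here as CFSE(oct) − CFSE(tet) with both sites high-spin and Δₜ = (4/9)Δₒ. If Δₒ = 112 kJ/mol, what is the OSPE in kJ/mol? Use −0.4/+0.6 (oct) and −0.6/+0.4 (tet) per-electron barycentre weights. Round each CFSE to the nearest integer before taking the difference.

-15

In an octahedral site d⁶ (HS) is t₂g⁴ eg², giving CFSE(oct) = -0.4Δₒ = -45 kJ/mol.
In a tetrahedral site the filling is e³ t₂³: CFSE(tet) = -0.6Δₜ = -0.6 × (4/9)(112) = -30 kJ/mol.
OSPE = CFSE(oct) − CFSE(tet) = -45 − (-30) = -15 kJ/mol.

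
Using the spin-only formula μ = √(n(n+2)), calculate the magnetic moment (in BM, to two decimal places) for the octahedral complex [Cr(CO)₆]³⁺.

CO is neutral, so the +3 overall charge sits on Cr: oxidation state +3.
Group 6 minus oxidation state +3 gives a d³ configuration for Cr³⁺.
For octahedral d³ the high- and low-spin configurations coincide.
Configuration: t2g^3 e_g^0 → 3 unpaired electrons.
μ(spin-only) = √[3(3+2)] = √15 ≈ 3.87 BM.

3.87 BM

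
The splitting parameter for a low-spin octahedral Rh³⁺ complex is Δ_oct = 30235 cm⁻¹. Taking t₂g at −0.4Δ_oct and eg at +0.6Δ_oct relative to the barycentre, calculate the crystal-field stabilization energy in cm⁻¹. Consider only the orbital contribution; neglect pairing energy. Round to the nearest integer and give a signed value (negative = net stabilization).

-72564

Rh³⁺: group 9, so d-count = 9 − 3 = 6.
Electron filling gives t₂g⁶ eg⁰.
CFSE(orbital) = 6×(-0.4Δ_oct) + 0×(0.6Δ_oct) = -2.4Δ_oct; with Δ_oct = 30235 cm⁻¹ that is -72564 cm⁻¹.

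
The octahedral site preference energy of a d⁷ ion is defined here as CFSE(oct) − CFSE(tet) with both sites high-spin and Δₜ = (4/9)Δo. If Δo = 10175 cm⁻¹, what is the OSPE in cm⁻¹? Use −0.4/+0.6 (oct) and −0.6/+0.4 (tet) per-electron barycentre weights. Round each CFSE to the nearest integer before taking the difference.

-2713

Octahedral high-spin t2g^5 e_g^2: CFSE = -0.8 × 10175 = -8140 cm⁻¹.
Tetrahedral e^4 t2^3 gives -1.2Δₜ = -1.2 × (4/9) × 10175 = -5427 cm⁻¹.
OSPE = -8140 − (-5427) = -2713 cm⁻¹.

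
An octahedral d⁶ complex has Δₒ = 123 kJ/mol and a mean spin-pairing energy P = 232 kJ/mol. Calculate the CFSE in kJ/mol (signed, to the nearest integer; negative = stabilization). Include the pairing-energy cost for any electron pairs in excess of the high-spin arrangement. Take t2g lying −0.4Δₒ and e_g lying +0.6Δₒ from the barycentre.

-49

With Δₒ < P the complex is high-spin.
That gives t2g^4 e_g^2.
Orbital CFSE = -0.4Δₒ = -0.4 × 123 = -49 kJ/mol.
High-spin has no excess pairs, so no pairing correction applies.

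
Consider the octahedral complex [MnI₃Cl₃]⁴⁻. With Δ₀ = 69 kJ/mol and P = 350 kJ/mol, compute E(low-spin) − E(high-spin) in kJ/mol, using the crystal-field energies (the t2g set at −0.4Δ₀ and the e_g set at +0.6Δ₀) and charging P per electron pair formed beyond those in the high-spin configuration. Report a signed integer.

562

Ligand charges: 3×(-1) from I⁻ and 3×(-1) from Cl⁻ sum to -6; with overall charge -4, Mn is +2.
Mn is in group 7, so Mn²⁺ is d⁵ (7 − 2 = 5).
High-spin d⁵ fills as t2g^3 e_g^2 with CFSE 3(−0.4) + 2(+0.6) = 0.0Δ₀ = 0 kJ/mol.
Low-spin t2g^5 e_g^0 gives -2.0Δ₀ = -138 kJ/mol, but forming 2 extra pairs costs 2P = 700 kJ/mol, so E(LS) = -138 + 700 = 562 kJ/mol.
E(LS) − E(HS) = 562 − (0) = 562 kJ/mol.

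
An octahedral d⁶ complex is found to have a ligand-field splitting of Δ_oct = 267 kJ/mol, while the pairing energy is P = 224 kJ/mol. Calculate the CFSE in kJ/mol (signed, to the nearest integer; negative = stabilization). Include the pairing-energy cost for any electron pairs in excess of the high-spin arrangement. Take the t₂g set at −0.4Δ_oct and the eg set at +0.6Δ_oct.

-193

With Δ_oct > P the complex is low-spin.
Configuration: t₂g⁶ eg⁰.
Orbital CFSE = -2.4Δ_oct = -2.4 × 267 = -641 kJ/mol.
Excess pairs vs high-spin: 3 − 1 = 2; pairing cost = +448 kJ/mol.
Net CFSE = -641 + 448 = -193 kJ/mol.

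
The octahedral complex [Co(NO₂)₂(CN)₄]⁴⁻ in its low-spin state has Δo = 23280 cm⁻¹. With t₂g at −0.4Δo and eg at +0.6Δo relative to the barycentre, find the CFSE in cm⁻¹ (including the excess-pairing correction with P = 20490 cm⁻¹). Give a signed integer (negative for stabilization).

Ligand charges: 2×(-1) from NO₂⁻ and 4×(-1) from CN⁻ sum to -6; with overall charge -4, Co is +2.
Co is in group 9, so Co²⁺ is d⁷ (9 − 2 = 7).
The d⁷ electrons fill as t₂g⁶ eg¹.
CFSE(orbital) = 6×(-0.4Δo) + 1×(0.6Δo) = -1.8Δo; with Δo = 23280 cm⁻¹ that is -41904 cm⁻¹.
Pairing penalty: 3 pairs vs 2 in the high-spin reference → 1 extra × P = 20490 cm⁻¹.
Overall CFSE = -41904 + 20490 = -21414 cm⁻¹.

-21414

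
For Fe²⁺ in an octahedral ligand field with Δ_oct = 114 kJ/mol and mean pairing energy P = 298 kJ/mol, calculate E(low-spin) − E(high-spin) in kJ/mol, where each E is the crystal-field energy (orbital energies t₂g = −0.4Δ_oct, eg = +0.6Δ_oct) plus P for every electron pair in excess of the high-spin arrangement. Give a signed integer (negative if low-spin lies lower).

Fe is in group 8, so Fe²⁺ is d⁶ (8 − 2 = 6).
In the high-spin limit (t₂g⁴ eg²) the orbital term is -0.4Δ_oct = -46 kJ/mol, with no excess pairing.
For low-spin the configuration is t₂g⁶ eg⁰: orbital energy -2.4 × 114 = -274 kJ/mol, and 2 additional pairs relative to high-spin add 596 kJ/mol, giving 322 kJ/mol.
The difference is 322 − (-46) = 368 kJ/mol, so high-spin lies lower.

368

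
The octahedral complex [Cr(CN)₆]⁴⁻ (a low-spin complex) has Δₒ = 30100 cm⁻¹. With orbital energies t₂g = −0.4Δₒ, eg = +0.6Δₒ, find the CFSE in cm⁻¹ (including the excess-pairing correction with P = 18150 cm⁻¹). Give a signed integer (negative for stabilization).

Each CN⁻ contributes -1; 6 × (-1) = -6. With overall charge -4, Cr is in the +2 oxidation state.
Cr sits in group 6; removing 2 electrons leaves Cr²⁺ with 6 − 2 = 4 d electrons.
The d⁴ electrons fill as t₂g⁴ eg⁰.
CFSE(orbital) = 4×(-0.4Δₒ) + 0×(0.6Δₒ) = -1.6Δₒ; with Δₒ = 30100 cm⁻¹ that is -48160 cm⁻¹.
High-spin d⁴ would be t₂g³ eg¹ with 0 pairs; low-spin has 1, so 1 excess pair costs +1P = +18150 cm⁻¹.
Combining: -48160 + 18150 = -30010 cm⁻¹.

-30010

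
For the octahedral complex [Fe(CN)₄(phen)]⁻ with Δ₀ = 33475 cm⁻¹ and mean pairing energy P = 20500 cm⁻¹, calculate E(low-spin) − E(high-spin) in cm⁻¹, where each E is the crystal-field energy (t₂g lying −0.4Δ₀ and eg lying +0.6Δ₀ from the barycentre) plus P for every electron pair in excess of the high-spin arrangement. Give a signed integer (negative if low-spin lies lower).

Ligand charges: 4×(-1) from CN⁻ and 1×(+0) from phen sum to -4; with overall charge -1, Fe is +3.
Fe is in group 8, so Fe³⁺ is d⁵ (8 − 3 = 5).
High-spin d⁵ fills as t₂g³ eg² with CFSE 3(−0.4) + 2(+0.6) = 0.0Δ₀ = 0 cm⁻¹.
Low-spin: t₂g⁵ eg⁰, orbital CFSE = -2.0Δ₀ = -66950 cm⁻¹; plus 2 excess pairs × P = +41000 cm⁻¹; total -25950 cm⁻¹.
The difference is -25950 − (0) = -25950 cm⁻¹, so low-spin lies lower.

-25950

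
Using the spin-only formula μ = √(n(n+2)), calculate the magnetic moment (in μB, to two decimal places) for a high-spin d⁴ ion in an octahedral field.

4.90 μB

Configuration: t2g^3 e_g^1 → 4 unpaired electrons.
μ(spin-only) = √[4(4+2)] = √24 ≈ 4.90 μB.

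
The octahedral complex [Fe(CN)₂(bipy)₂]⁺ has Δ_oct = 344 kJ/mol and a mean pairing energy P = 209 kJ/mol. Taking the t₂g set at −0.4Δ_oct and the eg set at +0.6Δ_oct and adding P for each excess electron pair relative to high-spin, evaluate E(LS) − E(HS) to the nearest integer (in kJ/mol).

Ligand charges: 2×(-1) from CN⁻ and 2×(+0) from bipy sum to -2; with overall charge +1, Fe is +3.
Group 8 minus oxidation state +3 gives a d⁵ configuration for Fe³⁺.
High-spin: t₂g³ eg², CFSE = 0.0Δ_oct = 0 kJ/mol.
For low-spin the configuration is t₂g⁵ eg⁰: orbital energy -2.0 × 344 = -688 kJ/mol, and 2 additional pairs relative to high-spin add 418 kJ/mol, giving -270 kJ/mol.
Thus E(LS) − E(HS) = -270 kJ/mol.

-270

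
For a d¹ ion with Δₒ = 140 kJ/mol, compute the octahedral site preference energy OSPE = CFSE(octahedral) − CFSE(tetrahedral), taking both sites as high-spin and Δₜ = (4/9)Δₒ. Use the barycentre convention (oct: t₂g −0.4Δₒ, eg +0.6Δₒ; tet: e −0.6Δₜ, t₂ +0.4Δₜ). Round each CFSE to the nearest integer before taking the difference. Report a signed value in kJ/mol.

-19

In an octahedral site d¹ (HS) is t2g^1 e_g^0, giving CFSE(oct) = -0.4Δₒ = -56 kJ/mol.
Tetrahedral e^1 t2^0 gives -0.6Δₜ = -0.6 × (4/9) × 140 = -37 kJ/mol.
OSPE = -56 − (-37) = -19 kJ/mol.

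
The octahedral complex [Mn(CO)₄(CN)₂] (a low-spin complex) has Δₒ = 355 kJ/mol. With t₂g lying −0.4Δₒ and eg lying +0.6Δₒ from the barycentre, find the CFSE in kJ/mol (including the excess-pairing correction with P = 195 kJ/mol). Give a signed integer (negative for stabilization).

-320

Ligand charges: 4×(+0) from CO and 2×(-1) from CN⁻ sum to -2; with overall charge +0, Mn is +2.
Mn²⁺: group 7, so d-count = 7 − 2 = 5.
Configuration: t₂g⁵ eg⁰.
CFSE(orbital) = 5×(-0.4Δₒ) + 0×(0.6Δₒ) = -2.0Δₒ; with Δₒ = 355 kJ/mol that is -710 kJ/mol.
Pairing penalty: 2 pairs vs 0 in the high-spin reference → 2 extra × P = 390 kJ/mol.
Combining: -710 + 390 = -320 kJ/mol.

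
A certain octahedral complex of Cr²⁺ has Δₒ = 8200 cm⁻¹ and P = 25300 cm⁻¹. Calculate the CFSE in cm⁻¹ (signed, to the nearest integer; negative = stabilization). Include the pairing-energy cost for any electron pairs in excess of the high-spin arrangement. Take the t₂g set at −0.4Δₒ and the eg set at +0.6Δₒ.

Cr is in group 6, so Cr²⁺ is d⁴ (6 − 2 = 4).
Since Δₒ = 8200 cm⁻¹ < P = 25300 cm⁻¹, the complex adopts the high-spin configuration.
Configuration: t₂g³ eg¹.
Orbital CFSE = -0.6Δₒ = -0.6 × 8200 = -4920 cm⁻¹.
High-spin has no excess pairs, so no pairing correction applies.

-4920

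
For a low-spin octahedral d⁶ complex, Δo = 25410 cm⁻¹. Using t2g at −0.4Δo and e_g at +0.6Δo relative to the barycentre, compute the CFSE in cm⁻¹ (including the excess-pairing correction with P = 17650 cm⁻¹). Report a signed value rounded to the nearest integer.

-25684

Configuration: t2g^6 e_g^0.
The orbital stabilization is -2.4Δo = -2.4 × 25410 = -60984 cm⁻¹.
Relative to high-spin t2g^4 e_g^2 (1 paired), the low-spin configuration has 2 additional pairs, contributing +2 × 17650 = +35300 cm⁻¹.
Combining: -60984 + 35300 = -25684 cm⁻¹.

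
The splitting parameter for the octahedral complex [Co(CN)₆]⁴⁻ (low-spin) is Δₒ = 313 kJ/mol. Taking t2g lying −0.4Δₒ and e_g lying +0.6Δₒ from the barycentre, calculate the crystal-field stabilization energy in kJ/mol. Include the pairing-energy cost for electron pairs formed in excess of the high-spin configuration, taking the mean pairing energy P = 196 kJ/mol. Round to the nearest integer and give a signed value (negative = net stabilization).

Each CN⁻ contributes -1; 6 × (-1) = -6. With overall charge -4, Co is in the +2 oxidation state.
Co sits in group 9; removing 2 electrons leaves Co²⁺ with 9 − 2 = 7 d electrons.
The d⁷ electrons fill as t2g^6 e_g^1.
Orbital CFSE = 6(-0.4) + 1(0.6) = -1.8Δₒ = -1.8 × 313 = -563 kJ/mol.
Relative to high-spin t2g^5 e_g^2 (2 paired), the low-spin configuration has 1 additional pair, contributing +1 × 196 = +196 kJ/mol.
Overall CFSE = -563 + 196 = -367 kJ/mol.

-367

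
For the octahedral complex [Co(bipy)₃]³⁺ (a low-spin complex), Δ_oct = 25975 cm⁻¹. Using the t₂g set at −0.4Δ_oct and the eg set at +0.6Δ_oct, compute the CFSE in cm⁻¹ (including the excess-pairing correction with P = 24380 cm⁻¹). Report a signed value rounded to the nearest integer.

bipy is neutral, so the +3 overall charge sits on Co: oxidation state +3.
Co sits in group 9; removing 3 electrons leaves Co³⁺ with 9 − 3 = 6 d electrons.
The d⁶ electrons fill as t₂g⁶ eg⁰.
Orbital CFSE = 6(-0.4) + 0(0.6) = -2.4Δ_oct = -2.4 × 25975 = -62340 cm⁻¹.
High-spin d⁶ would be t₂g⁴ eg² with 1 pair; low-spin has 3, so 2 excess pairs cost +2P = +48760 cm⁻¹.
Net CFSE = -62340 + 48760 = -13580 cm⁻¹.

-13580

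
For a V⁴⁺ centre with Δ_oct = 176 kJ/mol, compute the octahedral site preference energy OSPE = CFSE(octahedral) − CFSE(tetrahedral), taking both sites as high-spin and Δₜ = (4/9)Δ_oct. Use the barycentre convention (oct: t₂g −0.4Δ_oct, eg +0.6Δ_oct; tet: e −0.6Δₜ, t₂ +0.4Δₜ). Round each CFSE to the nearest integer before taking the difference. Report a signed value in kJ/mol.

-23

V is in group 5, so V⁴⁺ is d¹ (5 − 4 = 1).
Octahedral high-spin t₂g¹ eg⁰: CFSE = -0.4 × 176 = -70 kJ/mol.
Tetrahedral: e¹ t₂⁰, CFSE = 1(−0.6) + 0(+0.4) = -0.6Δₜ = -0.6 × (4/9) × 176 = -47 kJ/mol.
OSPE = CFSE(oct) − CFSE(tet) = -70 − (-47) = -23 kJ/mol.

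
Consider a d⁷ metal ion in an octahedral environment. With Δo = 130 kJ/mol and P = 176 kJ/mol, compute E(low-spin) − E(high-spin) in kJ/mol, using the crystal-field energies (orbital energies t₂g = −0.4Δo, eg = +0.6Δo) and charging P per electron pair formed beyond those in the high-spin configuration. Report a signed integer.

46

High-spin: t₂g⁵ eg², CFSE = -0.8Δo = -104 kJ/mol.
Low-spin: t₂g⁶ eg¹, orbital CFSE = -1.8Δo = -234 kJ/mol; plus 1 excess pair × P = +176 kJ/mol; total -58 kJ/mol.
Thus E(LS) − E(HS) = 46 kJ/mol.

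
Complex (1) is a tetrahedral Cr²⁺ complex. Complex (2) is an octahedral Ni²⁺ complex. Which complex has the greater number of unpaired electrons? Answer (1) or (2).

(1): Cr is in group 6, so Cr²⁺ is d⁴ (6 − 2 = 4); With tetrahedral geometry the complex is necessarily high-spin; e² t₂² → 4 unpaired.
(2): Ni is in group 10, so Ni²⁺ is d⁸ (10 − 2 = 8); t2g^6 e_g^2 → 2 unpaired.
So (1) has more unpaired electrons.

(1)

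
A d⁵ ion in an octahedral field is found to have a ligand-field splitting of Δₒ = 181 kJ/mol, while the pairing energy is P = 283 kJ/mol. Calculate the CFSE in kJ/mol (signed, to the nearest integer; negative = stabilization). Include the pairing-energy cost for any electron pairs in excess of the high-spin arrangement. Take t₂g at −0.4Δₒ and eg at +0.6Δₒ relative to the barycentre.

0

With Δₒ < P the complex is high-spin.
Configuration: t₂g³ eg².
Orbital CFSE = 0.0Δₒ = 0.0 × 181 = 0 kJ/mol.
High-spin has no excess pairs, so no pairing correction applies.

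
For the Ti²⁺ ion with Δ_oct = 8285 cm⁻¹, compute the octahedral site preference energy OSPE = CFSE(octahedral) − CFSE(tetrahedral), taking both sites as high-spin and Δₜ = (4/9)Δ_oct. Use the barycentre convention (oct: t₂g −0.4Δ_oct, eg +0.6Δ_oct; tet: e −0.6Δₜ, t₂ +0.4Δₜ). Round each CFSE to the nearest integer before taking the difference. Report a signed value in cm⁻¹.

-2209

Ti sits in group 4; removing 2 electrons leaves Ti²⁺ with 4 − 2 = 2 d electrons.
In an octahedral site d² (HS) is t2g^2 e_g^0, giving CFSE(oct) = -0.8Δ_oct = -6628 cm⁻¹.
In a tetrahedral site the filling is e^2 t2^0: CFSE(tet) = -1.2Δₜ = -1.2 × (4/9)(8285) = -4419 cm⁻¹.
Subtracting, OSPE = -6628 − (-4419) = -2209 cm⁻¹.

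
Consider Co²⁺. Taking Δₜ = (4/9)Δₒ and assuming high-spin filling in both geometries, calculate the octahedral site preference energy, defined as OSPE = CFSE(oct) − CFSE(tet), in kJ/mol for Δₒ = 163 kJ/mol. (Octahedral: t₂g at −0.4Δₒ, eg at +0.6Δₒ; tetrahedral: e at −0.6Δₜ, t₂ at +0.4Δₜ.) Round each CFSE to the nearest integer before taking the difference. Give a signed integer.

Co²⁺: group 9, so d-count = 9 − 2 = 7.
In an octahedral site d⁷ (HS) is t₂g⁵ eg², giving CFSE(oct) = -0.8Δₒ = -130 kJ/mol.
Tetrahedral: e⁴ t₂³, CFSE = 4(−0.6) + 3(+0.4) = -1.2Δₜ = -1.2 × (4/9) × 163 = -87 kJ/mol.
OSPE = -130 − (-87) = -43 kJ/mol.

-43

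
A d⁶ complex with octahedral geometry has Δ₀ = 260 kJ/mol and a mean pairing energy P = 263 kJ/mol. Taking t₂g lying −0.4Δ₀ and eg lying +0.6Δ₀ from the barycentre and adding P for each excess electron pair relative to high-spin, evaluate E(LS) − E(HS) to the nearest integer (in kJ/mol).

6

High-spin: t₂g⁴ eg², CFSE = -0.4Δ₀ = -104 kJ/mol.
For low-spin the configuration is t₂g⁶ eg⁰: orbital energy -2.4 × 260 = -624 kJ/mol, and 2 additional pairs relative to high-spin add 526 kJ/mol, giving -98 kJ/mol.
Thus E(LS) − E(HS) = 6 kJ/mol.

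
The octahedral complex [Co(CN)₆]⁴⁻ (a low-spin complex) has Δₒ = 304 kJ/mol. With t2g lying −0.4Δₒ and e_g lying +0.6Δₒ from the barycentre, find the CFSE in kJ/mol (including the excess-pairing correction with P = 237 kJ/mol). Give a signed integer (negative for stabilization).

-310

Each CN⁻ contributes -1; 6 × (-1) = -6. With overall charge -4, Co is in the +2 oxidation state.
Co is in group 9, so Co²⁺ is d⁷ (9 − 2 = 7).
Configuration: t2g^6 e_g^1.
CFSE(orbital) = 6×(-0.4Δₒ) + 1×(0.6Δₒ) = -1.8Δₒ; with Δₒ = 304 kJ/mol that is -547 kJ/mol.
High-spin d⁷ would be t2g^5 e_g^2 with 2 pairs; low-spin has 3, so 1 excess pair costs +1P = +237 kJ/mol.
Combining: -547 + 237 = -310 kJ/mol.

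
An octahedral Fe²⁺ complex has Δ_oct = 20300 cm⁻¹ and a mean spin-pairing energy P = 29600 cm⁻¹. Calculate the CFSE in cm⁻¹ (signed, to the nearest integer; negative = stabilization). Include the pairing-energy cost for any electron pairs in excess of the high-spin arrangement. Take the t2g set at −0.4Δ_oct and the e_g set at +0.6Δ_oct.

Group 8 minus oxidation state +2 gives a d⁶ configuration for Fe²⁺.
Since Δ_oct = 20300 cm⁻¹ < P = 29600 cm⁻¹, the complex adopts the high-spin configuration.
Configuration: t2g^4 e_g^2.
Orbital CFSE = -0.4Δ_oct = -0.4 × 20300 = -8120 cm⁻¹.
High-spin has no excess pairs, so no pairing correction applies.

-8120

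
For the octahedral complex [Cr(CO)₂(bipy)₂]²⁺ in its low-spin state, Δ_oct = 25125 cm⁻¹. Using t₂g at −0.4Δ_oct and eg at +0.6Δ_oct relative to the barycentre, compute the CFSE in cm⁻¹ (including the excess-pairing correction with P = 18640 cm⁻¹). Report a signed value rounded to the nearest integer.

Ligand charges: 2×(+0) from CO and 2×(+0) from bipy sum to +0; with overall charge +2, Cr is +2.
Cr is in group 6, so Cr²⁺ is d⁴ (6 − 2 = 4).
Configuration: t₂g⁴ eg⁰.
The orbital stabilization is -1.6Δ_oct = -1.6 × 25125 = -40200 cm⁻¹.
Pairing penalty: 1 pair vs 0 in the high-spin reference → 1 extra × P = 18640 cm⁻¹.
Combining: -40200 + 18640 = -21560 cm⁻¹.

-21560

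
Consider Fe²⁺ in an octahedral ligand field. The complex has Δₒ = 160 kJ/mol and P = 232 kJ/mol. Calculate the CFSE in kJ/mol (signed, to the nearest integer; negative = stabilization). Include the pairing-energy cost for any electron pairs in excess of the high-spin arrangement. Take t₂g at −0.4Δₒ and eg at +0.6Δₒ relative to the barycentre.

Fe is in group 8, so Fe²⁺ is d⁶ (8 − 2 = 6).
Since Δₒ = 160 kJ/mol < P = 232 kJ/mol, the complex adopts the high-spin configuration.
That gives t₂g⁴ eg².
Orbital CFSE = -0.4Δₒ = -0.4 × 160 = -64 kJ/mol.
High-spin has no excess pairs, so no pairing correction applies.

-64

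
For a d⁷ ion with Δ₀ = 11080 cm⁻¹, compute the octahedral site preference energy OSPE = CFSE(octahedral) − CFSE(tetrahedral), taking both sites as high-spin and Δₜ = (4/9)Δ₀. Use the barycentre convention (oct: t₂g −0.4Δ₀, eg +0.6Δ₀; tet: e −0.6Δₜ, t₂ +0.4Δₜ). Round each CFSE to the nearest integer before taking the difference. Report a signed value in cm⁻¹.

-2955

In an octahedral site d⁷ (HS) is t2g^5 e_g^2, giving CFSE(oct) = -0.8Δ₀ = -8864 cm⁻¹.
Tetrahedral: e^4 t2^3, CFSE = 4(−0.6) + 3(+0.4) = -1.2Δₜ = -1.2 × (4/9) × 11080 = -5909 cm⁻¹.
OSPE = CFSE(oct) − CFSE(tet) = -8864 − (-5909) = -2955 cm⁻¹.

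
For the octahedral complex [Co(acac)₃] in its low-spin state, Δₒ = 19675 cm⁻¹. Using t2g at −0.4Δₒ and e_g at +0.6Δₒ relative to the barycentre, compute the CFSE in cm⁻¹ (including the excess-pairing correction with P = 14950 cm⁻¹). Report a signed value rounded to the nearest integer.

-17320

Each acac⁻ contributes -1; 3 × (-1) = -3. With overall charge +0, Co is in the +3 oxidation state.
Group 9 minus oxidation state +3 gives a d⁶ configuration for Co³⁺.
Electron filling gives t2g^6 e_g^0.
Orbital CFSE = 6(-0.4) + 0(0.6) = -2.4Δₒ = -2.4 × 19675 = -47220 cm⁻¹.
High-spin d⁶ would be t2g^4 e_g^2 with 1 pair; low-spin has 3, so 2 excess pairs cost +2P = +29900 cm⁻¹.
Net CFSE = -47220 + 29900 = -17320 cm⁻¹.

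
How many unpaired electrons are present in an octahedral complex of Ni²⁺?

Ni sits in group 10; removing 2 electrons leaves Ni²⁺ with 10 − 2 = 8 d electrons.
Configuration: t2g^6 e_g^2, giving 2 unpaired electrons.

2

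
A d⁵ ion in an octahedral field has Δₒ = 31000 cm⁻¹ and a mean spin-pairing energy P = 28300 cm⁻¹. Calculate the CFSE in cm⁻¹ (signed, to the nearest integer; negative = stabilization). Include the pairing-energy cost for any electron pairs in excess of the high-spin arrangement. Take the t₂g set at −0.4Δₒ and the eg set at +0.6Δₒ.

Δₒ > P, so pairing is preferred: the ground state is low-spin.
That gives t₂g⁵ eg⁰.
Orbital CFSE = -2.0Δₒ = -2.0 × 31000 = -62000 cm⁻¹.
Excess pairs vs high-spin: 2 − 0 = 2; pairing cost = +56600 cm⁻¹.
Net CFSE = -62000 + 56600 = -5400 cm⁻¹.

-5400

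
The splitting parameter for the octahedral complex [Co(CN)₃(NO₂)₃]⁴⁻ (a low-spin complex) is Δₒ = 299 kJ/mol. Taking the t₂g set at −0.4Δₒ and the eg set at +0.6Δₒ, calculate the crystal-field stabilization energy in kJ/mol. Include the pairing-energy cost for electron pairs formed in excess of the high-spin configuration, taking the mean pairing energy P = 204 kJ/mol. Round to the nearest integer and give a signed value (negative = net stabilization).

Ligand charges: 3×(-1) from CN⁻ and 3×(-1) from NO₂⁻ sum to -6; with overall charge -4, Co is +2.
Group 9 minus oxidation state +2 gives a d⁷ configuration for Co²⁺.
Electron filling gives t₂g⁶ eg¹.
Orbital CFSE = 6(-0.4) + 1(0.6) = -1.8Δₒ = -1.8 × 299 = -538 kJ/mol.
Relative to high-spin t₂g⁵ eg² (2 paired), the low-spin configuration has 1 additional pair, contributing +1 × 204 = +204 kJ/mol.
Net CFSE = -538 + 204 = -334 kJ/mol.

-334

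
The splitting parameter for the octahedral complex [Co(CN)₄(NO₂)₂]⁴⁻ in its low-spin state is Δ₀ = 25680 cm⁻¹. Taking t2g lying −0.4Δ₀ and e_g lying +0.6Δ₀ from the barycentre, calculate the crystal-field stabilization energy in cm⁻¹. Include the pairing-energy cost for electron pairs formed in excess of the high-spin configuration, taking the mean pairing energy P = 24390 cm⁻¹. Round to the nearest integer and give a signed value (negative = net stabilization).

-21834

Ligand charges: 4×(-1) from CN⁻ and 2×(-1) from NO₂⁻ sum to -6; with overall charge -4, Co is +2.
Co is in group 9, so Co²⁺ is d⁷ (9 − 2 = 7).
The d⁷ electrons fill as t2g^6 e_g^1.
The orbital stabilization is -1.8Δ₀ = -1.8 × 25680 = -46224 cm⁻¹.
Pairing penalty: 3 pairs vs 2 in the high-spin reference → 1 extra × P = 24390 cm⁻¹.
Combining: -46224 + 24390 = -21834 cm⁻¹.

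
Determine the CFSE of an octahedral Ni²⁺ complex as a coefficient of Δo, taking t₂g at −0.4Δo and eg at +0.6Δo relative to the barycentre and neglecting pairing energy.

Group 10 minus oxidation state +2 gives a d⁸ configuration for Ni²⁺.
Configuration: t₂g⁶ eg².
CFSE = 6(-0.4Δo) + 2(0.6Δo) = -2.4Δo + 1.2Δo = -1.2Δo.

-1.2 Δo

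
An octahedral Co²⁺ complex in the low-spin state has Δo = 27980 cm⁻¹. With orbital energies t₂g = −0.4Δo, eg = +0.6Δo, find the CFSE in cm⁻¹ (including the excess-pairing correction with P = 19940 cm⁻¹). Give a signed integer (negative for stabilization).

-30424

Co is in group 9, so Co²⁺ is d⁷ (9 − 2 = 7).
Electron filling gives t₂g⁶ eg¹.
CFSE(orbital) = 6×(-0.4Δo) + 1×(0.6Δo) = -1.8Δo; with Δo = 27980 cm⁻¹ that is -50364 cm⁻¹.
Pairing penalty: 3 pairs vs 2 in the high-spin reference → 1 extra × P = 19940 cm⁻¹.
Combining: -50364 + 19940 = -30424 cm⁻¹.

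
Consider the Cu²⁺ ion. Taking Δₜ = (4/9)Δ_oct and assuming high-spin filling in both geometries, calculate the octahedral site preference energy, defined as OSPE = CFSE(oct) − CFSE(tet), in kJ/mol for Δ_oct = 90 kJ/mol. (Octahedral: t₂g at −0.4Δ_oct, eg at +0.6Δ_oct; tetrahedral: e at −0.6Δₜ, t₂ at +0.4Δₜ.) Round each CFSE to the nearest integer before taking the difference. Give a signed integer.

Cu is in group 11, so Cu²⁺ is d⁹ (11 − 2 = 9).
In an octahedral site d⁹ (HS) is t₂g⁶ eg³, giving CFSE(oct) = -0.6Δ_oct = -54 kJ/mol.
Tetrahedral e⁴ t₂⁵ gives -0.4Δₜ = -0.4 × (4/9) × 90 = -16 kJ/mol.
OSPE = CFSE(oct) − CFSE(tet) = -54 − (-16) = -38 kJ/mol.

-38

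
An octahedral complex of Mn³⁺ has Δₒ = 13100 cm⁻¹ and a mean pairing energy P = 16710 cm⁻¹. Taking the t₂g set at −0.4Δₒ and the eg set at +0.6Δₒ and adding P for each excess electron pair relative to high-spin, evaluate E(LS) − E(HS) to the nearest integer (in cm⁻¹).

3610

Mn sits in group 7; removing 3 electrons leaves Mn³⁺ with 7 − 3 = 4 d electrons.
High-spin: t₂g³ eg¹, CFSE = -0.6Δₒ = -7860 cm⁻¹.
For low-spin the configuration is t₂g⁴ eg⁰: orbital energy -1.6 × 13100 = -20960 cm⁻¹, and 1 additional pair relative to high-spin adds 16710 cm⁻¹, giving -4250 cm⁻¹.
Thus E(LS) − E(HS) = 3610 cm⁻¹.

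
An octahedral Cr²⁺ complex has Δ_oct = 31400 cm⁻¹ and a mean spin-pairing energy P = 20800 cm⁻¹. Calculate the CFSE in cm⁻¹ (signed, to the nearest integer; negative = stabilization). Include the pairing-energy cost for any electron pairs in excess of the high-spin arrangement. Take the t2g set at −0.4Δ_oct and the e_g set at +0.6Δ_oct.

-29440

Cr sits in group 6; removing 2 electrons leaves Cr²⁺ with 6 − 2 = 4 d electrons.
Since Δ_oct = 31400 cm⁻¹ > P = 20800 cm⁻¹, the complex adopts the low-spin configuration.
That gives t2g^4 e_g^0.
Orbital CFSE = -1.6Δ_oct = -1.6 × 31400 = -50240 cm⁻¹.
Excess pairs vs high-spin: 1 − 0 = 1; pairing cost = +20800 cm⁻¹.
Net CFSE = -50240 + 20800 = -29440 cm⁻¹.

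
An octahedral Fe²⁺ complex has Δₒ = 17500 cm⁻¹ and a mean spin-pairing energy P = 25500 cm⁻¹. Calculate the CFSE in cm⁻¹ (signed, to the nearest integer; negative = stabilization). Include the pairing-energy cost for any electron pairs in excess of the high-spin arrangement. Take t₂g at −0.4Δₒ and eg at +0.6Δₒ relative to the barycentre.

Fe²⁺: group 8, so d-count = 8 − 2 = 6.
Δₒ < P, so pairing is avoided: the ground state is high-spin.
Filling d⁶ accordingly: t₂g⁴ eg².
Orbital CFSE = -0.4Δₒ = -0.4 × 17500 = -7000 cm⁻¹.
High-spin has no excess pairs, so no pairing correction applies.

-7000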